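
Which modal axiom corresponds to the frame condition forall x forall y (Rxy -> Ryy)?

□(□r → r)

The condition is shift-reflexivity. The T□ schema □(□r → r) defines it.
Suppose □(□r→r) is valid. Take Rxy and set V(r)={w : Ryw}. Then at y, □r holds; since □(□r→r) at x, □r→r at y, so r at y, i.e. Ryy.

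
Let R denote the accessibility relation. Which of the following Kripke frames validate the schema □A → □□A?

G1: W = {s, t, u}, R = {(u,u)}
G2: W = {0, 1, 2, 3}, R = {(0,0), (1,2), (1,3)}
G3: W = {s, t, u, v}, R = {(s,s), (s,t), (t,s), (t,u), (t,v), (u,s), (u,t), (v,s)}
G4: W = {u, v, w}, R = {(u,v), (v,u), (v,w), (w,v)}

The schema corresponds to transitivity: ∀x ∀y ∀z (Rxy ∧ Ryz → Rxz).
G1: ✓.
G2: ✓.
G3: fails — Rut and Rtv but not Ruv.
G4: fails — Ruv and Rvu but not Ruu.

G1, G2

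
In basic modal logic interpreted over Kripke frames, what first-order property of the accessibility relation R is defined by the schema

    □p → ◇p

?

Seriality

Suppose □p→◇p is valid. At any x set V(p)=W. Then □p at x, so ◇p at x, so x has a successor.
Conversely, on a frame with seriality the schema holds at every world under every valuation.
So the correspondent is seriality.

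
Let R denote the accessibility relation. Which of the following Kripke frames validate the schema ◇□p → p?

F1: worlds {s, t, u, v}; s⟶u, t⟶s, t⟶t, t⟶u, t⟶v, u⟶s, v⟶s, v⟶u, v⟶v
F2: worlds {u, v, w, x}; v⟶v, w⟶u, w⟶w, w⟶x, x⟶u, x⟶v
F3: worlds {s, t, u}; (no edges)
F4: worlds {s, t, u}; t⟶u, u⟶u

This is the axiom for symmetry; its first-order frame correspondent is ∀x ∀y (Rxy → Ryx).
F1: fails — Rtv but not Rvt.
F2: fails — Rwu but not Ruw.
F3: condition met.
F4: fails — Rtu but not Rut.

F3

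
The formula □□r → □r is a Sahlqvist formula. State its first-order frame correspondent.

This is the C4 axiom.
It corresponds to density: ∀x ∀y (Rxy → ∃z (Rxz ∧ Rzy)).

Density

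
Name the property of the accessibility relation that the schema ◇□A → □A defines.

the Euclidean property: ∀x ∀y ∀z (Rxy ∧ Rxz → Ryz)

Replacing A by ¬A and contraposing gives the equivalent schema ◇A → □◇A.
Suppose ◇A→□◇A is valid. Take Rxy, Rxz and set V(A)={y}. Then ◇A at x, so □◇A at x, so ◇A at z, so some w with Rzw has A; w=y, i.e. Rzy. By symmetry of the argument, Ryz.
Conversely, any frame satisfying ∀x ∀y ∀z (Rxy ∧ Rxz → Ryz) validates the schema.
Frame condition: ∀x ∀y ∀z (Rxy ∧ Rxz → Ryz).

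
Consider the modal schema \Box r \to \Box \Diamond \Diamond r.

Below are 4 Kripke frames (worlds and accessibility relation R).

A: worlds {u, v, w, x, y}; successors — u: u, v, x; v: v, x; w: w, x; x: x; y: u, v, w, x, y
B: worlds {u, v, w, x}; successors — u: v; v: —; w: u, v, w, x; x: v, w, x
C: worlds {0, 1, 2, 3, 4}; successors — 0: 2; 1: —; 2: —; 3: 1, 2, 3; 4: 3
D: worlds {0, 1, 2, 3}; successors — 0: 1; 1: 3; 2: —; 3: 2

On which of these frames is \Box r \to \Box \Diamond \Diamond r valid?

A

The schema corresponds to a generalized confluence (Geach) condition: \forall x \forall z (xRz \to \exists w (xRw \wedge z R^2 w)).
A: ✓.
B: fails — uRv but no t with uRt and vR²t.
C: fails — 0R2 but no w with 0Rw and 2R²w.
D: fails — 0R1 but no w with 0Rw and 1R²w.
Valid on: A.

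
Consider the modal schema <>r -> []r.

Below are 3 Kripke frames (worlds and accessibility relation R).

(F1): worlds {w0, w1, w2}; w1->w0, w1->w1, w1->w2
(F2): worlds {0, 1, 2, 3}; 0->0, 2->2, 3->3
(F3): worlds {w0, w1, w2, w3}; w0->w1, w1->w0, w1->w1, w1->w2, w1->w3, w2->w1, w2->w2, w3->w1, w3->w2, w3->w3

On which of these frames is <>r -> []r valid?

(F2)

This is the axiom for partial functionality; its first-order frame correspondent is forall x forall y forall z (Rxy & Rxz -> y = z).
(F1): fails — w1 sees both w0 and w1.
(F2): holds.
(F3): fails — w1 sees both w0 and w1.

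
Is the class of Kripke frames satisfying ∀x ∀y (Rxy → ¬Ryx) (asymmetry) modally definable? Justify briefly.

No — not modally definable

Any modally definable frame class is closed under surjective bounded morphisms.
The 3-cycle (worlds s,t,u with s→t→u→s) is asymmetric. Mapping every world to a single reflexive point • is a surjective bounded morphism, and the reflexive point is not asymmetric (R•• but asymmetry requires ¬R••).
Hence asymmetry is not modally definable.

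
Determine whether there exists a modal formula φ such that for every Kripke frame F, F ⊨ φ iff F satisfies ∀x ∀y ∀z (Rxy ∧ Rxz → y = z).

Yes, by ◇r → □r

This is a Sahlqvist condition; the CD axiom ◇r → □r defines it.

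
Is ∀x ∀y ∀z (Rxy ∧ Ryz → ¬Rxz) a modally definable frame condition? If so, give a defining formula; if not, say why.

Modal frame validity is preserved under surjective bounded morphisms.
The 5-cycle (worlds s,t,u,v,w with s→t→u→v→w→s) is intransitive. Mapping every world to a single reflexive point • is a surjective bounded morphism; the reflexive point is not intransitive (R••∧R•• but R••).
So no modal formula (or set of formulas) defines exactly the intransitive frames.

Not definable by any modal formula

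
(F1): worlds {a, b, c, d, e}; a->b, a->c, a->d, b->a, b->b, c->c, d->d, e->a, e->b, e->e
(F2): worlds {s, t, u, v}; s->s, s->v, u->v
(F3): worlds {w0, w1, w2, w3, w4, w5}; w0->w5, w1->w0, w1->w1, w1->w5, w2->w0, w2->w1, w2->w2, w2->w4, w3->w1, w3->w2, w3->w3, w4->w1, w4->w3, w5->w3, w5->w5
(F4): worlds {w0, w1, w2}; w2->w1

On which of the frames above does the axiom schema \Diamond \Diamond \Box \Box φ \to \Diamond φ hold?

Frame correspondent (Sahlqvist): \forall x \forall y (x R^2 y \to \exists w (y R^2 w \wedge xRw)) — i.e. a generalized confluence (Geach) condition.
(F1): fails — bR²c but no w with cR²w and bRw.
(F2): fails — sR²v but no w with vR²w and sRw.
(F3): fails — w2R²w0 but no w with w0R²w and w2Rw.
(F4): holds.
Valid on: (F4).

(F4)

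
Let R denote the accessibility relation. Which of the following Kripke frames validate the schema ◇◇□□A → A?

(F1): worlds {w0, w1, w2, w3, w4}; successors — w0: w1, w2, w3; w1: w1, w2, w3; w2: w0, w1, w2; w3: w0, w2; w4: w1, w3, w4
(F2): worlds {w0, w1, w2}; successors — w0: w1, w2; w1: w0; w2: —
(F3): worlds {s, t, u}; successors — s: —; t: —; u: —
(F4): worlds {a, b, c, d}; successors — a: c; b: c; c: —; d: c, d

The schema corresponds to a generalized confluence (Geach) condition: ∀x ∀y (xR²y → ∃w (yR²w ∧ x = w)).
(F1): fails — w4R²w0 but no w with w0R²w and w4=w.
(F2): fails — w1R²w2 but no w with w2R²w and w1=w.
(F3): satisfies the condition.
(F4): fails — dR²c but no w with cR²w and d=w.

(F3)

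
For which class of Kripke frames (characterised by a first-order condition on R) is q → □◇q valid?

Symmetry

This is the B axiom.
It corresponds to symmetry: ∀x ∀y (Rxy → Ryx).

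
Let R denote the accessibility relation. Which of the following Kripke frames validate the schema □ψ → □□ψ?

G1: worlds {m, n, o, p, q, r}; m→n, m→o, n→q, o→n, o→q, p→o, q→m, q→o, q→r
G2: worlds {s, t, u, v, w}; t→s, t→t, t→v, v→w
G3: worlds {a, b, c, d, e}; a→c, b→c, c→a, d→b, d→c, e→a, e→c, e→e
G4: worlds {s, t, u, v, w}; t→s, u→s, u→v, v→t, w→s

This is the axiom for transitivity; its first-order frame correspondent is ∀x ∀y ∀z (Rxy ∧ Ryz → Rxz).
G1: fails — Rpo and Ron but not Rpn.
G2: fails — Rtv and Rvw but not Rtw.
G3: fails — Rbc and Rca but not Rba.
G4: fails — Ruv and Rvt but not Rut.

none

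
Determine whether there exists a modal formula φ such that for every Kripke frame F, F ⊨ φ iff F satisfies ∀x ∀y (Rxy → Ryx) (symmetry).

Definable; q → □◇q defines it

This is a Sahlqvist condition; the B axiom q → □◇q defines it.
Suppose q→□◇q is valid. Take Rxy and set V(q)={x}. Then q at x, so □◇q at x, so ◇q at y, so some z with Ryz has q; z=x, i.e. Ryx.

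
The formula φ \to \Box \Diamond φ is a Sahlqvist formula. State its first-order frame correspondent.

symmetry

Suppose φ→□◇φ is valid. Take Rxy and set V(φ)={x}. Then φ at x, so □◇φ at x, so ◇φ at y, so some z with Ryz has φ; z=x, i.e. Ryx.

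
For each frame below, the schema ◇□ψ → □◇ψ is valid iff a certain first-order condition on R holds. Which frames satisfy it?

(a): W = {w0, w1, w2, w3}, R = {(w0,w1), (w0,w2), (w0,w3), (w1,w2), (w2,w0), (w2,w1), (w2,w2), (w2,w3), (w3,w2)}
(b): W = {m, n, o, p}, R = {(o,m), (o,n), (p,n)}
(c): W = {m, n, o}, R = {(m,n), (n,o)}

The schema corresponds to convergence: ∀x ∀y ∀z (Rxy ∧ Rxz → ∃w (Ryw ∧ Rzw)).
(a): ✓.
(b): fails — Rom and Rom but m and m have no common successor.
(c): fails — Rno and Rno but o and o have no common successor.
Valid on: (a).

(a)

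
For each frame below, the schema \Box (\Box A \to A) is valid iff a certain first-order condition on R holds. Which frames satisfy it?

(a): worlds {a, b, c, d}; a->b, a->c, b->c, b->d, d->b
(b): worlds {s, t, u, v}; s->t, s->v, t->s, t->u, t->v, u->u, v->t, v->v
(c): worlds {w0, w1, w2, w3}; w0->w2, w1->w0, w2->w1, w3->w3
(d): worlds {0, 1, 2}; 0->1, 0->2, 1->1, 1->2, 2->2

The schema corresponds to shift-reflexivity: \forall x \forall y (Rxy \to Ryy).
(a): fails — Rbc but not Rcc.
(b): fails — Rvt but not Rtt.
(c): fails — Rw0w2 but not Rw2w2.
(d): ✓.

(d)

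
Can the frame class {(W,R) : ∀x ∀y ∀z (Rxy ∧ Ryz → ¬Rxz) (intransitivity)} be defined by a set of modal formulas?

If a class were modally definable it would be closed under surjective bounded morphisms (Goldblatt–Thomason).
The 7-cycle (worlds w0,w1,w2,w3,w4,w5,w6 with w0→w1→w2→w3→w4→w5→w6→w0) is intransitive. Mapping every world to a single reflexive point • is a surjective bounded morphism; the reflexive point is not intransitive (R••∧R•• but R••).
So no modal formula (or set of formulas) defines exactly the intransitive frames.

No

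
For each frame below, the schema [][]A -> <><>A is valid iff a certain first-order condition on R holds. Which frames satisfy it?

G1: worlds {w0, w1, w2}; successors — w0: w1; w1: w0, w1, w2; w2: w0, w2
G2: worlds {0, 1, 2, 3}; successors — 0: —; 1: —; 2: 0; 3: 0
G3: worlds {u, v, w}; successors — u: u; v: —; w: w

G1

The schema corresponds to a generalized confluence (Geach) condition: forall x exists w (x R^2 w & x R^2 w).
G1: holds.
G2: fails — at 0 but no w with 0R²w and 0R²w.
G3: fails — at v but no t with vR²t and vR²t.
Valid on: G1.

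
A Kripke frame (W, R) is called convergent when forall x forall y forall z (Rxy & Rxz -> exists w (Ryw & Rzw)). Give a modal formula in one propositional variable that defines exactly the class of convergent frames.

◇□p → □◇p

The condition is convergence. The .2 schema ◇□p → □◇p defines it.
Suppose ◇□p→□◇p is valid. Take Rxy, Rxz and set V(p)={w : Ryw}. Then □p at y so ◇□p at x, so □◇p at x, so ◇p at z, giving w with Rzw and Ryw.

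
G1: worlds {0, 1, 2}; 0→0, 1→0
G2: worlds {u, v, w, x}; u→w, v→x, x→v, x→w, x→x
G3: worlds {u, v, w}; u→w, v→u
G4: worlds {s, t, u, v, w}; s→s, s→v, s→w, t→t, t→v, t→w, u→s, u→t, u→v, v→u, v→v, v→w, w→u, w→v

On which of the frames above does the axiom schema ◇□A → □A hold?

G1

The schema corresponds to the Euclidean property: ∀x ∀y ∀z (Rxy ∧ Rxz → Ryz).
G1: ✓.
G2: fails — Ruw and Ruw but not Rww.
G3: fails — Ruw and Ruw but not Rww.
G4: fails — Rsv and Rss but not Rvs.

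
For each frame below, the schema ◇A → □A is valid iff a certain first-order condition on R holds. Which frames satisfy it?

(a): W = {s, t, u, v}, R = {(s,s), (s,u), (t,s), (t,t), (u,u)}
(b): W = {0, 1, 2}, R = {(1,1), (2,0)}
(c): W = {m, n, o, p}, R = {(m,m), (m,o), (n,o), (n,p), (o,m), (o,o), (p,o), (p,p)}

The schema corresponds to partial functionality: ∀x ∀y ∀z (Rxy ∧ Rxz → y = z).
(a): fails — s sees both s and u.
(b): ✓.
(c): fails — m sees both m and o.

(b)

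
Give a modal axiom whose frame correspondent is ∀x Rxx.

□s → s

This is reflexivity; the standard corresponding axiom is T: □s → s.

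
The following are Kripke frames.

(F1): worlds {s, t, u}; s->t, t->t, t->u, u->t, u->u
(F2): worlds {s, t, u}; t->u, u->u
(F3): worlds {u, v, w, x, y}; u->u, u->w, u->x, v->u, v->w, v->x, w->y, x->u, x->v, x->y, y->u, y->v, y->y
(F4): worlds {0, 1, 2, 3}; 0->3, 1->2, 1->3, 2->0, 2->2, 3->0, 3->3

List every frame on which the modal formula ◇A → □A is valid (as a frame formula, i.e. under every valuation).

(F2)

Frame correspondent (Sahlqvist): ∀x ∀y ∀z (Rxy ∧ Rxz → y = z) — i.e. partial functionality.
(F1): fails — t sees both t and u.
(F2): condition met.
(F3): fails — u sees both u and w.
(F4): fails — 1 sees both 2 and 3.
Valid on: (F2).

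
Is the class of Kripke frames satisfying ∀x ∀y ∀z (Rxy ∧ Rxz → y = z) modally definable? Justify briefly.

This is a Sahlqvist condition; the CD axiom ◇r → □r defines it.
Suppose ◇r→□r is valid. Take Rxy, Rxz and set V(r)={y}. Then ◇r at x, so □r at x, so r at z, i.e. z=y.

Yes, by ◇r → □r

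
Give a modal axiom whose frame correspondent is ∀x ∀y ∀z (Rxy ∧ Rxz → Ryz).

◇s → □◇s

This is the Euclidean property; the standard corresponding axiom is 5: ◇s → □◇s.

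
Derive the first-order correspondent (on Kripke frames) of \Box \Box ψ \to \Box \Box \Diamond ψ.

\forall x \forall z (x R^2 z \to \exists w (x R^2 w \wedge zRw))

This is a Sahlqvist (Geach-type) schema ◇^0□^2ψ → □^2◇^1ψ.
First-order correspondent: \forall x \forall z (x R^2 z \to \exists w (x R^2 w \wedge zRw)).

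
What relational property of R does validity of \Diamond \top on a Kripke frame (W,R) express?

◇⊤ holds at w iff w has a successor, so frame-validity of ◇⊤ is exactly seriality. Equivalently via □q → ◇q:
Suppose □q→◇q is valid. At any x set V(q)=W. Then □q at x, so ◇q at x, so x has a successor.

seriality: \forall x \exists y Rxy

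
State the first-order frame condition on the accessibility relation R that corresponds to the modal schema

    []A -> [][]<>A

forall x forall z (x R^2 z -> exists w (xRw & zRw))

This is a Sahlqvist (Geach-type) schema ◇^0□^1A → □^2◇^1A.
First-order correspondent: forall x forall z (x R^2 z -> exists w (xRw & zRw)).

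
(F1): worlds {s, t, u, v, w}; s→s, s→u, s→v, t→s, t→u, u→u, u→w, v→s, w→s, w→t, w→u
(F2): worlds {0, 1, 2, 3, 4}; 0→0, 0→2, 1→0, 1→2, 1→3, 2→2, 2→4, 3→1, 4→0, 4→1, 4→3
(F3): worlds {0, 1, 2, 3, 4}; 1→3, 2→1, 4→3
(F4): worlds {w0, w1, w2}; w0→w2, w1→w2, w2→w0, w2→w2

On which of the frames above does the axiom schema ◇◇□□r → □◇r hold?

Frame correspondent (Sahlqvist): ∀x ∀y ∀z ((xR²y ∧ xRz) → ∃w (yR²w ∧ zRw)) — i.e. a generalized confluence (Geach) condition.
(F1): satisfies the condition.
(F2): fails — 1R²0, 1R3 but no w with 0R²w and 3Rw.
(F3): fails — 2R²3, 2R1 but no w with 3R²w and 1Rw.
(F4): satisfies the condition.

(F1), (F4)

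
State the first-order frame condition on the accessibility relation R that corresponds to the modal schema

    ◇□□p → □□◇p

∀x ∀y ∀z ((xRy ∧ xR²z) → ∃w (yR²w ∧ zRw))

This is a Sahlqvist (Geach-type) schema ◇^1□^2p → □^2◇^1p.
Minimal-valuation argument: fix x; take any y with xR^1y and any z with xR^2z. Set V(p) to the set of worlds R-reachable from y in exactly 2 steps. Then □^2p holds at y, so the antecedent holds at x; validity forces ◇^1p at z, giving a w with zR^1w and yR^2w.
First-order correspondent: ∀x ∀y ∀z ((xRy ∧ xR²z) → ∃w (yR²w ∧ zRw)).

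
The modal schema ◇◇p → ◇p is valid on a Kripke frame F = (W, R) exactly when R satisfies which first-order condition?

transitivity: ∀x ∀y ∀z (Rxy ∧ Ryz → Rxz)

This is frame-equivalent to □p → □□p (substitute ¬p for p and contrapose).
Suppose □p→□□p is valid. Take Rxy, Ryz and set V(p)={w : Rxw}. Then □p at x, so □□p at x, so □p at y, so p at z, i.e. Rxz.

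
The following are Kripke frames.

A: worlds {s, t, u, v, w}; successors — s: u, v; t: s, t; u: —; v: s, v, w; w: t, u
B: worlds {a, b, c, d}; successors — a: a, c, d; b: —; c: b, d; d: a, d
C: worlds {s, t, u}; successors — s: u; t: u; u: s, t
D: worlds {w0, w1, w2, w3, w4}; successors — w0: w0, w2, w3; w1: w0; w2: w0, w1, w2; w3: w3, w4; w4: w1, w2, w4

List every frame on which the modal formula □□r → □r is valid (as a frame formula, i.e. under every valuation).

D

Frame correspondent (Sahlqvist): ∀x ∀y (Rxy → ∃z (Rxz ∧ Rzy)) — i.e. density.
A: fails — Rwu but no z with Rwz and Rzu.
B: fails — Rcb but no z with Rcz and Rzb.
C: fails — Rsu but no z with Rsz and Rzu.
D: satisfies the condition.
Valid on: D.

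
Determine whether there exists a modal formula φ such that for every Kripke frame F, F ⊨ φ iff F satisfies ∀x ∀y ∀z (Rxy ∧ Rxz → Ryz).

Yes: it is the Euclidean property, defined by the 5 schema ◇r → □◇r.
Suppose ◇r→□◇r is valid. Take Rxy, Rxz and set V(r)={y}. Then ◇r at x, so □◇r at x, so ◇r at z, so some w with Rzw has r; w=y, i.e. Rzy. By symmetry of the argument, Ryz.

Definable; ◇r → □◇r defines it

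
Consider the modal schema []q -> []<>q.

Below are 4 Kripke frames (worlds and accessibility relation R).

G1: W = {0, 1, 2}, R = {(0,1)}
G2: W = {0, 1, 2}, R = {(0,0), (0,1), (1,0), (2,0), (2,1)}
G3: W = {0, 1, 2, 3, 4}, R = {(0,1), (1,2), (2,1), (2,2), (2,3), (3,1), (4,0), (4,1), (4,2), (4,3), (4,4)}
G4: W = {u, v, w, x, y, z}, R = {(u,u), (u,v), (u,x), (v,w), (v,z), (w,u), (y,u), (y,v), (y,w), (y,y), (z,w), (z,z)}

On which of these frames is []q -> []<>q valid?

Frame correspondent (Sahlqvist): forall x forall z (xRz -> exists w (xRw & zRw)) — i.e. a generalized confluence (Geach) condition.
G1: fails — 0R1 but no w with 0Rw and 1Rw.
G2: satisfies the condition.
G3: fails — 0R1 but no w with 0Rw and 1Rw.
G4: fails — uRv but no t with uRt and vRt.

G2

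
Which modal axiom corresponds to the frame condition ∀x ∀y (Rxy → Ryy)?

This is shift-reflexivity; the standard corresponding axiom is T□: □(□r → r).

□(□r → r)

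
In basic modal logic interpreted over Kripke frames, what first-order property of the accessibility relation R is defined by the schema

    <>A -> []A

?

Suppose ◇A→□A is valid. Take Rxy, Rxz and set V(A)={y}. Then ◇A at x, so □A at x, so A at z, i.e. z=y.
The converse is a direct semantic check.
Frame condition: forall x forall y forall z (Rxy & Rxz -> y = z).

Partial functionality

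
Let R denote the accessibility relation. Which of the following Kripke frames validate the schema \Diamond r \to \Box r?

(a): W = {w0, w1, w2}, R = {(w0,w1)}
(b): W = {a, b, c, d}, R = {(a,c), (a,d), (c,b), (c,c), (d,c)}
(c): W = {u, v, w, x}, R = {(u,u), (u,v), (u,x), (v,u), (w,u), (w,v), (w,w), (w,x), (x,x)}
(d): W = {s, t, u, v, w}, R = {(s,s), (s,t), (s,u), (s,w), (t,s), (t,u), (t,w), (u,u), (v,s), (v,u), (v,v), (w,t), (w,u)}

This is the axiom for partial functionality; its first-order frame correspondent is \forall x \forall y \forall z (Rxy \wedge Rxz \to y = z).
(a): satisfies the condition.
(b): fails — a sees both c and d.
(c): fails — u sees both u and v.
(d): fails — s sees both s and t.

(a)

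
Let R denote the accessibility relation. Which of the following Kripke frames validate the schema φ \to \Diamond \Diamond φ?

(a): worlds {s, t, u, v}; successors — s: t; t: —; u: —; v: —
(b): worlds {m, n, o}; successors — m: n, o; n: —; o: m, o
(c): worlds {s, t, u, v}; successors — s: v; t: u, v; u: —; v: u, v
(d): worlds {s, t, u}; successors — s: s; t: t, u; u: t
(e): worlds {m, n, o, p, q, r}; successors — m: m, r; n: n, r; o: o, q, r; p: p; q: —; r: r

(d)

The schema corresponds to a generalized confluence (Geach) condition: \forall x \exists w (x = w \wedge x R^2 w).
(a): fails — at s but no w with s=w and sR²w.
(b): fails — at n but no w with n=w and nR²w.
(c): fails — at s but no w with s=w and sR²w.
(d): condition met.
(e): fails — at q but no w with q=w and qR²w.
Valid on: (d).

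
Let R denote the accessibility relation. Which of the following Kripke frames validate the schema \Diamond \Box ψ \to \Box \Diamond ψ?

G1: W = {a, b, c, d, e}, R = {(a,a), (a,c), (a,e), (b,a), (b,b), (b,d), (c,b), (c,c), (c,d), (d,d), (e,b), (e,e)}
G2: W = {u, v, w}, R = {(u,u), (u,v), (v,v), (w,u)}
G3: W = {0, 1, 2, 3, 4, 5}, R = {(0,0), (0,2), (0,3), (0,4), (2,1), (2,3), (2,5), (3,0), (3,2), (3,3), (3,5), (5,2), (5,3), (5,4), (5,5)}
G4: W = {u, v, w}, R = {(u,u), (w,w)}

G2, G4

The schema corresponds to convergence: \forall x \forall y \forall z (Rxy \wedge Rxz \to \exists w (Ryw \wedge Rzw)).
G1: fails — Rba and Rbd but a and d have no common successor.
G2: ✓.
G3: fails — R00 and R04 but 0 and 4 have no common successor.
G4: ✓.
Valid on: G2, G4.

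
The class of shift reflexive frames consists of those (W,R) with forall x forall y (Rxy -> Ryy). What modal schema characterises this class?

□(□q → q)

The condition is shift-reflexivity. The T□ schema □(□q → q) defines it.
Suppose □(□q→q) is valid. Take Rxy and set V(q)={w : Ryw}. Then at y, □q holds; since □(□q→q) at x, □q→q at y, so q at y, i.e. Ryy.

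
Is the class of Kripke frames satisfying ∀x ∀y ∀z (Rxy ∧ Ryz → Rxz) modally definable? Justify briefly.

The condition is transitivity. A defining modal formula is □r → □□r.
Suppose □r→□□r is valid. Take Rxy, Ryz and set V(r)={w : Rxw}. Then □r at x, so □□r at x, so □r at y, so r at z, i.e. Rxz.

Definable; □r → □□r defines it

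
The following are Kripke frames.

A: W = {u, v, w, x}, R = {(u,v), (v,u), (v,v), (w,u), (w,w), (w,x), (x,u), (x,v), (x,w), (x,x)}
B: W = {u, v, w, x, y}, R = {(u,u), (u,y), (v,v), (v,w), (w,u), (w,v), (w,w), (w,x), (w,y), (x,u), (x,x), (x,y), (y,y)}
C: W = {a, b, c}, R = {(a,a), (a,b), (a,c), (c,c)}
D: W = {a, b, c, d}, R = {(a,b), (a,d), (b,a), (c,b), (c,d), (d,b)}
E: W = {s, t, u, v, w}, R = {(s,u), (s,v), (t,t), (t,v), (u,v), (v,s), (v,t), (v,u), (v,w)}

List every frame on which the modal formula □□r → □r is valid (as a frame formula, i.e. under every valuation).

This is the axiom for density; its first-order frame correspondent is ∀x ∀y (Rxy → ∃z (Rxz ∧ Rzy)).
A: satisfies the condition.
B: satisfies the condition.
C: satisfies the condition.
D: fails — Rcd but no z with Rcz and Rzd.
E: fails — Ruv but no z with Ruz and Rzv.

A, B, C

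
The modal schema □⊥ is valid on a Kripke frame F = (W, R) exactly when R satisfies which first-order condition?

emptiness of R

This is the Ver axiom.
Its frame correspondent is emptiness of R — ∀x ∀y ¬Rxy.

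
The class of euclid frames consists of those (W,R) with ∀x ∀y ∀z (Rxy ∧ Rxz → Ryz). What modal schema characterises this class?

This is the Euclidean property; the standard corresponding axiom is 5: ◇ψ → □◇ψ.

◇ψ → □◇ψ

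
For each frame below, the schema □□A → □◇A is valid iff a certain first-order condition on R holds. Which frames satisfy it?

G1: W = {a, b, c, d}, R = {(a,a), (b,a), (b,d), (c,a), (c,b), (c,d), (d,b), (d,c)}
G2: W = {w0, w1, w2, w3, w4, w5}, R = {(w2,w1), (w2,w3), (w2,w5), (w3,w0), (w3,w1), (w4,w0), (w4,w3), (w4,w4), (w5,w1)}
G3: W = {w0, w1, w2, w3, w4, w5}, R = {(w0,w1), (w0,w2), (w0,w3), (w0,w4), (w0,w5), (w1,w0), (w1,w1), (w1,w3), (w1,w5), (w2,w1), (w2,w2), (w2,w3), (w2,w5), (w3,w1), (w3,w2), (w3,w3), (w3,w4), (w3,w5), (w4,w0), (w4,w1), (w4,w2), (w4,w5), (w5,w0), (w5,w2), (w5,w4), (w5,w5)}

G1, G3

Frame correspondent (Sahlqvist): ∀x ∀z (xRz → ∃w (xR²w ∧ zRw)) — i.e. a generalized confluence (Geach) condition.
G1: holds.
G2: fails — w2Rw1 but no w with w2R²w and w1Rw.
G3: holds.
Valid on: G1, G3.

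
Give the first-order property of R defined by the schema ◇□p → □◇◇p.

This is a Sahlqvist (Geach-type) schema ◇^1□^1p → □^1◇^2p.
Minimal-valuation argument: fix x; take any y with xR^1y and any z with xR^1z. Set V(p) to the set of worlds R-reachable from y in exactly 1 step. Then □^1p holds at y, so the antecedent holds at x; validity forces ◇^2p at z, giving a w with zR^2w and yR^1w.
First-order correspondent: ∀x ∀y ∀z ((xRy ∧ xRz) → ∃w (yRw ∧ zR²w)).

∀x ∀y ∀z ((xRy ∧ xRz) → ∃w (yRw ∧ zR²w))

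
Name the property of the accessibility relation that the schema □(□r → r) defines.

shift-reflexivity

Suppose □(□r→r) is valid. Take Rxy and set V(r)={w : Ryw}. Then at y, □r holds; since □(□r→r) at x, □r→r at y, so r at y, i.e. Ryy.
Conversely, any frame satisfying ∀x ∀y (Rxy → Ryy) validates the schema.
So the correspondent is shift-reflexivity.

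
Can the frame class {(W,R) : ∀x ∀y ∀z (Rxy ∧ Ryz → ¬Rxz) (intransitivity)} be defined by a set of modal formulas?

Modal frame validity is preserved under surjective bounded morphisms.
The 5-cycle (worlds s,t,u,v,w with s→t→u→v→w→s) is intransitive. Mapping every world to a single reflexive point • is a surjective bounded morphism; the reflexive point is not intransitive (R••∧R•• but R••).
So the class is not modally definable.

No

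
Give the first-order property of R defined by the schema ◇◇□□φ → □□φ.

∀x ∀y ∀z ((xR²y ∧ xR²z) → ∃w (yR²w ∧ z = w))

This is a Sahlqvist (Geach-type) schema ◇^2□^2φ → □^2◇^0φ.
Minimal-valuation argument: fix x; take any y with xR^2y and any z with xR^2z. Set V(φ) to the set of worlds R-reachable from y in exactly 2 steps. Then □^2φ holds at y, so the antecedent holds at x; validity forces ◇^0φ at z, giving a w with zR^0w and yR^2w.
First-order correspondent: ∀x ∀y ∀z ((xR²y ∧ xR²z) → ∃w (yR²w ∧ z = w)).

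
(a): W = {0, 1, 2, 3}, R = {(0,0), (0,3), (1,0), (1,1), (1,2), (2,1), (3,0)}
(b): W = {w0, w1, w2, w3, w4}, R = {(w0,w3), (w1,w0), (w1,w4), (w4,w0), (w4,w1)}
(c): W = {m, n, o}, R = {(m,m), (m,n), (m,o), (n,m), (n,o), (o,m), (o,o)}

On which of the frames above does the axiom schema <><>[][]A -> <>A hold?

(c)

Frame correspondent (Sahlqvist): forall x forall y (x R^2 y -> exists w (y R^2 w & xRw)) — i.e. a generalized confluence (Geach) condition.
(a): fails — 2R²0 but no w with 0R²w and 2Rw.
(b): fails — w1R²w0 but no w with w0R²w and w1Rw.
(c): holds.
Valid on: (c).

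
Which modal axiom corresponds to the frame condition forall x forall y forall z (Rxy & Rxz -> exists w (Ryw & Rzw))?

◇□ψ → □◇ψ

The condition is convergence. The .2 schema ◇□ψ → □◇ψ defines it.
Suppose ◇□ψ→□◇ψ is valid. Take Rxy, Rxz and set V(ψ)={w : Ryw}. Then □ψ at y so ◇□ψ at x, so □◇ψ at x, so ◇ψ at z, giving w with Rzw and Ryw.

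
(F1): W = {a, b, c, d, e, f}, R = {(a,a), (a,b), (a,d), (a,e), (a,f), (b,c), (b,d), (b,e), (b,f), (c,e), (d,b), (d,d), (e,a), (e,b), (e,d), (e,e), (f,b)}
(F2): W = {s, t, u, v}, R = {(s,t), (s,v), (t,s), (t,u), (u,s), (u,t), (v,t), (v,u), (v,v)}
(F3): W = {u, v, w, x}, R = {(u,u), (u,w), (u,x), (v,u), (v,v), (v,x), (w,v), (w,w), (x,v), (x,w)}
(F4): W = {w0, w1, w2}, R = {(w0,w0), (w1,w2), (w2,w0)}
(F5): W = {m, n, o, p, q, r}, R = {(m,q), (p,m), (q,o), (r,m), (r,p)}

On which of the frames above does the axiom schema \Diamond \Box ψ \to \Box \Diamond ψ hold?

(F3), (F4)

The schema corresponds to convergence: \forall x \forall y \forall z (Rxy \wedge Rxz \to \exists w (Ryw \wedge Rzw)).
(F1): fails — Rab and Raf but b and f have no common successor.
(F2): fails — Rut and Rus but t and s have no common successor.
(F3): ✓.
(F4): ✓.
(F5): fails — Rqo and Rqo but o and o have no common successor.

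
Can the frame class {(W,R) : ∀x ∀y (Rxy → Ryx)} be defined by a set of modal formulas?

This is a Sahlqvist condition; the B axiom r → □◇r defines it.

Yes — defined by r → □◇r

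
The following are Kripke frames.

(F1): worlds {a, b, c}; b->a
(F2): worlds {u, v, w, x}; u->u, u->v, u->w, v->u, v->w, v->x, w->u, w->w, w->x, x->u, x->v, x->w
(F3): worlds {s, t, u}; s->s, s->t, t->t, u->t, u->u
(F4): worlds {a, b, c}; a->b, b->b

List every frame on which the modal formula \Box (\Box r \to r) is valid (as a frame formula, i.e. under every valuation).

(F3), (F4)

The schema corresponds to shift-reflexivity: \forall x \forall y (Rxy \to Ryy).
(F1): fails — Rba but not Raa.
(F2): fails — Ruv but not Rvv.
(F3): holds.
(F4): holds.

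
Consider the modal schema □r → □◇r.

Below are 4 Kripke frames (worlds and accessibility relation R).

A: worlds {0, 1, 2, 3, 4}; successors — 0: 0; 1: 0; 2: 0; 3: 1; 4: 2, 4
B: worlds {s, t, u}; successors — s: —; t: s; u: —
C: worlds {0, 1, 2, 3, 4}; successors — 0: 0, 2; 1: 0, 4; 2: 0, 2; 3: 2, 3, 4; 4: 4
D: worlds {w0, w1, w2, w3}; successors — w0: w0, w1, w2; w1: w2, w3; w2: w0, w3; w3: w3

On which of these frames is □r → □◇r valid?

C, D

This is the axiom for a generalized confluence (Geach) condition; its first-order frame correspondent is ∀x ∀z (xRz → ∃w (xRw ∧ zRw)).
A: fails — 3R1 but no w with 3Rw and 1Rw.
B: fails — tRs but no w with tRw and sRw.
C: satisfies the condition.
D: satisfies the condition.
Valid on: C, D.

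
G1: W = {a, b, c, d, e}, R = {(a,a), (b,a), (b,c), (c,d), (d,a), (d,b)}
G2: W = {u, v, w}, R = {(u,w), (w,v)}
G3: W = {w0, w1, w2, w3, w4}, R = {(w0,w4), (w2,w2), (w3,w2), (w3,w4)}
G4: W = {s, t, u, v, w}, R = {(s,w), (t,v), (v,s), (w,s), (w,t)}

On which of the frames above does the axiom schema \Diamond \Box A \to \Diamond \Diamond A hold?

G1, G4

Frame correspondent (Sahlqvist): \forall x \forall y (xRy \to \exists w (yRw \wedge x R^2 w)) — i.e. a generalized confluence (Geach) condition.
G1: holds.
G2: fails — wRv but no t with vRt and wR²t.
G3: fails — w0Rw4 but no w with w4Rw and w0R²w.
G4: holds.
Valid on: G1, G4.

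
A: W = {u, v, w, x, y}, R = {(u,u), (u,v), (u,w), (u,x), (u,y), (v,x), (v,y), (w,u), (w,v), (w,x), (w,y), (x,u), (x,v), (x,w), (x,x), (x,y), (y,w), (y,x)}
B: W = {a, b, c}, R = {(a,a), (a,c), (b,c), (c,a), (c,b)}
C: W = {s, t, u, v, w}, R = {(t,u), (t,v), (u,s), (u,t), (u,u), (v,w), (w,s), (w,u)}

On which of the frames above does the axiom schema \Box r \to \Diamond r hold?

A, B

The schema corresponds to seriality: \forall x \exists y Rxy.
A: condition met.
B: condition met.
C: fails — world s has no successor.
Valid on: A, B.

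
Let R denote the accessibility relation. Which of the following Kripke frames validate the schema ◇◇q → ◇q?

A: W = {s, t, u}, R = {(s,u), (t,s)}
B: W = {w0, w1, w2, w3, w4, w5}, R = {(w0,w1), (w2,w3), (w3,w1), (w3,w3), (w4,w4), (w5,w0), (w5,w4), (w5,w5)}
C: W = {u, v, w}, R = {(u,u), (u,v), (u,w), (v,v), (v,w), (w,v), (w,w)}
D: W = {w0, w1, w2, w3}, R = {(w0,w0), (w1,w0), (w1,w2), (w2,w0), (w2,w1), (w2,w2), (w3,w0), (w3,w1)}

This is the axiom for transitivity; its first-order frame correspondent is ∀x ∀y ∀z (Rxy ∧ Ryz → Rxz).
A: fails — Rts and Rsu but not Rtu.
B: fails — Rw5w0 and Rw0w1 but not Rw5w1.
C: satisfies the condition.
D: fails — Rw1w2 and Rw2w1 but not Rw1w1.
Valid on: C.

C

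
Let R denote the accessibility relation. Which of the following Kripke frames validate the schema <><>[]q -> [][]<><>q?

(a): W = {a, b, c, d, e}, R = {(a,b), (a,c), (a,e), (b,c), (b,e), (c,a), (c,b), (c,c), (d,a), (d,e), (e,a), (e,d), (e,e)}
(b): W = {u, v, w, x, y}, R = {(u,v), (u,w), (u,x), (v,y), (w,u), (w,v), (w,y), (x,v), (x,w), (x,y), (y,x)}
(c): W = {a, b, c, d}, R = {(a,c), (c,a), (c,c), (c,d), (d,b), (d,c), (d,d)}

Frame correspondent (Sahlqvist): forall x forall y forall z ((x R^2 y & x R^2 z) -> exists w (yRw & z R^2 w)) — i.e. a generalized confluence (Geach) condition.
(a): holds.
(b): fails — uR²v, uR²v but no t with vRt and vR²t.
(c): fails — cR²a, cR²b but no w with aRw and bR²w.

(a)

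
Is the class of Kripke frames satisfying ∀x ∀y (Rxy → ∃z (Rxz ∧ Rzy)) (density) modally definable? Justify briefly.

The condition is density. A defining modal formula is □□r → □r.
Suppose □□r→□r is valid. Take Rxy and set V(r)={w : xR²w}. Then □□r at x, so □r at x, so r at y, i.e. ∃z(Rxz∧Rzy).

Yes, by □□r → □r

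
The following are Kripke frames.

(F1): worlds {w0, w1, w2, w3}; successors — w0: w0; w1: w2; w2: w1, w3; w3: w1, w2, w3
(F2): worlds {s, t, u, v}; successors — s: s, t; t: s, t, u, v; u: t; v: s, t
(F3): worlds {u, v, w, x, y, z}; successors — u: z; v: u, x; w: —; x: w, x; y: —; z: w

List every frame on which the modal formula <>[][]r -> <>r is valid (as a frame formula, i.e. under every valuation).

(F1), (F2)

Frame correspondent (Sahlqvist): forall x forall y (xRy -> exists w (y R^2 w & xRw)) — i.e. a generalized confluence (Geach) condition.
(F1): holds.
(F2): holds.
(F3): fails — uRz but no t with zR²t and uRt.
Valid on: (F1), (F2).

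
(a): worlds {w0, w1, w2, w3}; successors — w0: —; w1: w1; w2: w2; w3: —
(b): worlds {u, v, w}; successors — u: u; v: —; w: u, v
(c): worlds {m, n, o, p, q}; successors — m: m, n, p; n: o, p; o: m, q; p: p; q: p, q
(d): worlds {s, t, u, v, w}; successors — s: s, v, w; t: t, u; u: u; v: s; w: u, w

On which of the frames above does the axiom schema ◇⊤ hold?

The schema corresponds to seriality: ∀x ∃y Rxy.
(a): fails — world w0 has no successor.
(b): fails — world v has no successor.
(c): ✓.
(d): ✓.
Valid on: (c), (d).

(c), (d)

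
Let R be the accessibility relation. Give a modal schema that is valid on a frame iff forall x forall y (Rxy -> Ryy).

This is shift-reflexivity; the standard corresponding axiom is T□: □(□r → r).

□(□r → r)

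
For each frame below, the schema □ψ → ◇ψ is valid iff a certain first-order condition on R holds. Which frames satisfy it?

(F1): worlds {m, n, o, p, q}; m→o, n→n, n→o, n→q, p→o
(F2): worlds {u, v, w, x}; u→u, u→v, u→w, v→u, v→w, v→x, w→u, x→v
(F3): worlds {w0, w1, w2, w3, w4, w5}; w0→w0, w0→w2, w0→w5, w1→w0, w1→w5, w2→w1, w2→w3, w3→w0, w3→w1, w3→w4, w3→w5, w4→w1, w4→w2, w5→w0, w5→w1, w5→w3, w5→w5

(F2), (F3)

Frame correspondent (Sahlqvist): ∀x ∃y Rxy — i.e. seriality.
(F1): fails — world o has no successor.
(F2): ✓.
(F3): ✓.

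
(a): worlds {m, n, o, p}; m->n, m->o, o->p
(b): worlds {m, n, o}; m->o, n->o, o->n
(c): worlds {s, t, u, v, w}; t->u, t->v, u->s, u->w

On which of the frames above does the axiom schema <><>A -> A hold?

none

The schema corresponds to a generalized confluence (Geach) condition: forall x forall y (x R^2 y -> exists w (y = w & x = w)).
(a): fails — mR²p but p ≠ m.
(b): fails — mR²n but n ≠ m.
(c): fails — tR²s but s ≠ t.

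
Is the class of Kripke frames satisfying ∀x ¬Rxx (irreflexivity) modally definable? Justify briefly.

Modal frame validity is preserved under surjective bounded morphisms.
The 3-cycle (worlds s,t,u with s→t→u→s) is irreflexive, and the map sending every world to a single reflexive point • is a surjective bounded morphism (forth: every edge maps to (•,•); back: every world has a successor). So any modal formula valid on the 3-cycle is also valid on the reflexive point, which is not irreflexive.
Hence irreflexivity is not modally definable.

No — not modally definable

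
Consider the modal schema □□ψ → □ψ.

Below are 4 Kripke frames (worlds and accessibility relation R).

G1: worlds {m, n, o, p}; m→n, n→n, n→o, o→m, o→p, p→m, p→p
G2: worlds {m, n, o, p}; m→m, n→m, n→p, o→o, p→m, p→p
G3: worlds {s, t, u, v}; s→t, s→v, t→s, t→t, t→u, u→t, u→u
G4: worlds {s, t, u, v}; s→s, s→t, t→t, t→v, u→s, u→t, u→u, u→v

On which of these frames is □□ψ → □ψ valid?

G1, G2, G4

This is the axiom for density; its first-order frame correspondent is ∀x ∀y (Rxy → ∃z (Rxz ∧ Rzy)).
G1: satisfies the condition.
G2: satisfies the condition.
G3: fails — Rsv but no z with Rsz and Rzv.
G4: satisfies the condition.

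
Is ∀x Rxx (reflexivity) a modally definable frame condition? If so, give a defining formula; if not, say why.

Yes — defined by □r → r

The condition is reflexivity. A defining modal formula is □r → r.
Suppose □r→r is valid. At any x set V(r)={w : Rxw}. Then □r holds at x, so r holds at x, i.e. Rxx.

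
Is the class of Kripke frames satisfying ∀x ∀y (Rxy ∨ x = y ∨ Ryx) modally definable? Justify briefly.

Any modally definable frame class is closed under disjoint unions.
Take 3 disjoint single-world reflexive frames: each is trivially connected, but their disjoint union has 3 worlds with no edge between distinct components, so it is not connected.
So no modal formula (or set of formulas) defines exactly the connected frames.

No — not modally definable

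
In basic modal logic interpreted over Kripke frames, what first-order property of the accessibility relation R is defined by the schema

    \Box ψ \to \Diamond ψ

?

seriality: \forall x \exists y Rxy

Suppose □ψ→◇ψ is valid. At any x set V(ψ)=W. Then □ψ at x, so ◇ψ at x, so x has a successor.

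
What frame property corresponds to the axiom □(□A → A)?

Suppose □(□A→A) is valid. Take Rxy and set V(A)={w : Ryw}. Then at y, □A holds; since □(□A→A) at x, □A→A at y, so A at y, i.e. Ryy.
Conversely, on a frame with shift-reflexivity the schema holds at every world under every valuation.
So the correspondent is shift-reflexivity.

shift-reflexivity: ∀x ∀y (Rxy → Ryy)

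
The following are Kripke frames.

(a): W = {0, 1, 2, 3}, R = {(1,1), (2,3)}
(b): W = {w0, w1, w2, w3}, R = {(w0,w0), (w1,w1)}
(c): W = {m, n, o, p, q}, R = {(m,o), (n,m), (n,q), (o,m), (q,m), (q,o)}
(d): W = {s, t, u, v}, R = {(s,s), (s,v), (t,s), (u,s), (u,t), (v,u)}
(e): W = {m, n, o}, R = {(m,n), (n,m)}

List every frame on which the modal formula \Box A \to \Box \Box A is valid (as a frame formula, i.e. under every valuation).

This is the axiom for transitivity; its first-order frame correspondent is \forall x \forall y \forall z (Rxy \wedge Ryz \to Rxz).
(a): ✓.
(b): ✓.
(c): fails — Rom and Rmo but not Roo.
(d): fails — Rus and Rsv but not Ruv.
(e): fails — Rnm and Rmn but not Rnn.
Valid on: (a), (b).

(a), (b)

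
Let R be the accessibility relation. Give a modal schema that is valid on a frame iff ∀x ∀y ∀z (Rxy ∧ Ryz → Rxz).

The condition is transitivity. The 4 schema □q → □□q defines it.
Suppose □q→□□q is valid. Take Rxy, Ryz and set V(q)={w : Rxw}. Then □q at x, so □□q at x, so □q at y, so q at z, i.e. Rxz.

□q → □□q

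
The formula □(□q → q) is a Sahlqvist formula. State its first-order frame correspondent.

shift-reflexivity

Suppose □(□q→q) is valid. Take Rxy and set V(q)={w : Ryw}. Then at y, □q holds; since □(□q→q) at x, □q→q at y, so q at y, i.e. Ryy.
Conversely, any frame satisfying ∀x ∀y (Rxy → Ryy) validates the schema.
So the correspondent is shift-reflexivity.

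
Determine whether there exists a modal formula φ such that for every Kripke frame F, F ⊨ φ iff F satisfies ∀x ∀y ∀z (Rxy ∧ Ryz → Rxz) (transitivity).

Yes: it is transitivity, defined by the 4 schema □p → □□p.
Suppose □p→□□p is valid. Take Rxy, Ryz and set V(p)={w : Rxw}. Then □p at x, so □□p at x, so □p at y, so p at z, i.e. Rxz.

Yes — defined by □p → □□p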